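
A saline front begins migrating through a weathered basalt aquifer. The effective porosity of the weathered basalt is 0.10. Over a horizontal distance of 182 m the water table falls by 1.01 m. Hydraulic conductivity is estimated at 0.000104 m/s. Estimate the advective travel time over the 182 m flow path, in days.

365

Convert K: 0.000104 m/s × 86400 = 8.986 m/day.
Hydraulic gradient i = Δh / L = 1.01 / 182 = 0.005549.
Darcy flux q = K · i = 8.986 × 0.005549 = 0.04987 m/day.
Seepage velocity v = q / n_e = 0.04987 / 0.10 = 0.4987 m/day.
Travel time t = L / v = 182 / 0.4987 = 365.0 days.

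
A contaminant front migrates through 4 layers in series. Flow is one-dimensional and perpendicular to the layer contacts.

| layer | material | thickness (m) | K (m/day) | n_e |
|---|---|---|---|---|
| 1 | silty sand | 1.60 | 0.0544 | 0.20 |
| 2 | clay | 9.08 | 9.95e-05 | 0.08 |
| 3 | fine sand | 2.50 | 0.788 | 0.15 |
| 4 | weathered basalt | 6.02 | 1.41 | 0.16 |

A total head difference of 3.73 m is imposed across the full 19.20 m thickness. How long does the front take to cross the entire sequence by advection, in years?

160

With flow normal to the layers, continuity requires the same specific discharge q through every layer.
Σ(b_i/K_i) = 1.60/0.0544 + 9.08/9.95e-05 + 2.50/0.788 + 6.02/1.41 = 91293 d.
q = Δh / Σ(b_i/K_i) = 3.73 / 91293 = 4.086e-05 m/day.
In each layer the seepage velocity is v_i = q/n_i, so the layer transit time is t_i = b_i·n_i / q:
  layer 1 (silty sand): t_1 = 1.60 × 0.20 / 4.086e-05 = 7832 d
  layer 2 (clay): t_2 = 9.08 × 0.08 / 4.086e-05 = 17779 d
  layer 3 (fine sand): t_3 = 2.50 × 0.15 / 4.086e-05 = 9178 d
  layer 4 (weathered basalt): t_4 = 6.02 × 0.16 / 4.086e-05 = 23575 d
Total t = Σ t_i = 58364 days = 159.8 years.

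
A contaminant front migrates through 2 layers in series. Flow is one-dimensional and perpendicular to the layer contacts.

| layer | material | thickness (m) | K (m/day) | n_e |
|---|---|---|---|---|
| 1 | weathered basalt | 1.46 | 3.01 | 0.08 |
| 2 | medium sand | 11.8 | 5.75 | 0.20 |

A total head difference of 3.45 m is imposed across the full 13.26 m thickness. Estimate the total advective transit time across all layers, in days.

1.82

With flow normal to the layers, continuity requires the same specific discharge q through every layer.
Σ(b_i/K_i) = 1.46/3.01 + 11.8/5.75 = 2.537 d.
q = Δh / Σ(b_i/K_i) = 3.45 / 2.537 = 1.360 m/day.
In each layer the seepage velocity is v_i = q/n_i, so the layer transit time is t_i = b_i·n_i / q:
  layer 1 (weathered basalt): t_1 = 1.46 × 0.08 / 1.360 = 0.08590 d
  layer 2 (medium sand): t_2 = 11.8 × 0.20 / 1.360 = 1.736 d
Total t = Σ t_i = 1.822 days.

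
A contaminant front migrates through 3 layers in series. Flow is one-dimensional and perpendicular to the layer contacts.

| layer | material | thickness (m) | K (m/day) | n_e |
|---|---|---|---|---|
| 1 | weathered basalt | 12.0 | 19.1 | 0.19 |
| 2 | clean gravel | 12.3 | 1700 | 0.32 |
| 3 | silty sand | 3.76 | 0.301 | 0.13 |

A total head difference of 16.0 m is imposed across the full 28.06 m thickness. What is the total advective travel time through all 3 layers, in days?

5.50

With flow normal to the layers, continuity requires the same specific discharge q through every layer.
Σ(b_i/K_i) = 12.0/19.1 + 12.3/1700 + 3.76/0.301 = 13.13 d.
q = Δh / Σ(b_i/K_i) = 16.0 / 13.13 = 1.219 m/day.
In each layer the seepage velocity is v_i = q/n_i, so the layer transit time is t_i = b_i·n_i / q:
  layer 1 (weathered basalt): t_1 = 12.0 × 0.19 / 1.219 = 1.871 d
  layer 2 (clean gravel): t_2 = 12.3 × 0.32 / 1.219 = 3.229 d
  layer 3 (silty sand): t_3 = 3.76 × 0.13 / 1.219 = 0.4010 d
Total t = Σ t_i = 5.501 days.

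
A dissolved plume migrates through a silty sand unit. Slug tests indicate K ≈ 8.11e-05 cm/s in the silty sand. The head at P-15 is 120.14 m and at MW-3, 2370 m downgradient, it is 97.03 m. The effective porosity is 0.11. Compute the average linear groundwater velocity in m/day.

0.00621

Convert K: 8.11e-05 cm/s × 864 = 0.07007 m/day.
Hydraulic gradient i = (120.14 − 97.03) / 2370 = 23.11 / 2370 = 0.009751.
Darcy flux q = K · i = 0.07007 × 0.009751 = 0.0006833 m/day.
Seepage velocity v = q / n_e = 0.0006833 / 0.11 = 0.006211 m/day.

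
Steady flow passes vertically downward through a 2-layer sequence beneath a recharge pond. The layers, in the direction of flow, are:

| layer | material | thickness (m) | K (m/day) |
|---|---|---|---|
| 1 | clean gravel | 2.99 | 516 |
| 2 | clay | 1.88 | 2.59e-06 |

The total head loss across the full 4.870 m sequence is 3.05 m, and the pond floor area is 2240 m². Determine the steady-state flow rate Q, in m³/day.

0.00941

Flow is perpendicular to layering, so the layers act in series and the equivalent K is the thickness-weighted harmonic mean.
Total thickness L = 2.99 + 1.88 = 4.870 m.
Σ(b_i/K_i) = 2.99/516 + 1.88/2.59e-06 = 7.259e+05 d.
K_eq = L / Σ(b_i/K_i) = 4.870 / 7.259e+05 = 6.709e-06 m/day.
Q = K_eq · A · (Δh/L) = 6.709e-06 × 2240 × (3.05/4.870) = 0.009412 m³/day.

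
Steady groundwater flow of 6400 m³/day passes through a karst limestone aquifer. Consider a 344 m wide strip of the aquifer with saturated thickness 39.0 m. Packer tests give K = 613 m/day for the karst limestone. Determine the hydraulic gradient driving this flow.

0.000778

Cross-sectional area A = 344 × 39.0 = 13416 m².
From Q = K·A·i, i = Q / (K·A) = 6400 / (613.0 × 13416) = 0.0007782.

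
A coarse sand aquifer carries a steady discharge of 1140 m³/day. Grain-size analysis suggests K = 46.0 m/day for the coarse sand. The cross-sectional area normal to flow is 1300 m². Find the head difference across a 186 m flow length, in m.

From Q = K·A·i, i = Q / (K·A) = 1140 / (46.00 × 1300) = 0.01906.
Head loss Δh = i · L = 0.01906 × 186 = 3.546 m.

3.55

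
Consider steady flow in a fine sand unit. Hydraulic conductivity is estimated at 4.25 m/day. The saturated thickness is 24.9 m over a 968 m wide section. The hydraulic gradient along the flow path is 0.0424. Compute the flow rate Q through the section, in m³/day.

4340

Cross-sectional area A = 968 × 24.9 = 24103 m².
Hydraulic gradient i = 0.0424.
Darcy's law: Q = K · A · i = 4.250 × 24103 × 0.04240 = 4343 m³/day.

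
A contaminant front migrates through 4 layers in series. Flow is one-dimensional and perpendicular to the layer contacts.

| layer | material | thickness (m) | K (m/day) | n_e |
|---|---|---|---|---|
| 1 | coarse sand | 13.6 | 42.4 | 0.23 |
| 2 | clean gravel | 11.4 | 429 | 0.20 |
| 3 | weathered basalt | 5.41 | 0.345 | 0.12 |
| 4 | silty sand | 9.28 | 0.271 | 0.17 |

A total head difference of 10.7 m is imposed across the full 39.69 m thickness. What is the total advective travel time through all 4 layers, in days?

With flow normal to the layers, continuity requires the same specific discharge q through every layer.
Σ(b_i/K_i) = 13.6/42.4 + 11.4/429 + 5.41/0.345 + 9.28/0.271 = 50.27 d.
q = Δh / Σ(b_i/K_i) = 10.7 / 50.27 = 0.2128 m/day.
In each layer the seepage velocity is v_i = q/n_i, so the layer transit time is t_i = b_i·n_i / q:
  layer 1 (coarse sand): t_1 = 13.6 × 0.23 / 0.2128 = 14.70 d
  layer 2 (clean gravel): t_2 = 11.4 × 0.20 / 0.2128 = 10.71 d
  layer 3 (weathered basalt): t_3 = 5.41 × 0.12 / 0.2128 = 3.050 d
  layer 4 (silty sand): t_4 = 9.28 × 0.17 / 0.2128 = 7.412 d
Total t = Σ t_i = 35.87 days.

35.9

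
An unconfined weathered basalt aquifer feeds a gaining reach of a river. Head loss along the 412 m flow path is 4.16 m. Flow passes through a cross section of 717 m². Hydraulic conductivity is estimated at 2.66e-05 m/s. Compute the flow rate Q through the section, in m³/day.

Convert K: 2.66e-05 m/s × 86400 = 2.298 m/day.
Hydraulic gradient i = Δh / L = 4.16 / 412 = 0.01010.
Darcy's law: Q = K · A · i = 2.298 × 717.0 × 0.01010 = 16.64 m³/day.

16.6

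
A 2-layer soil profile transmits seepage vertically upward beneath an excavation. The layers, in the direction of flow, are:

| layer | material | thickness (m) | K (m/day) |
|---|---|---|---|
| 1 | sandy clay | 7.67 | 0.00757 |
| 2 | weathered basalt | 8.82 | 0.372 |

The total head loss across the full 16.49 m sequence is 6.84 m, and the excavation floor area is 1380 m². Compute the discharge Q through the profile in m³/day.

9.10

Flow is perpendicular to layering, so the layers act in series and the equivalent K is the thickness-weighted harmonic mean.
Total thickness L = 7.67 + 8.82 = 16.49 m.
Σ(b_i/K_i) = 7.67/0.00757 + 8.82/0.372 = 1037 d.
K_eq = L / Σ(b_i/K_i) = 16.49 / 1037 = 0.01590 m/day.
Q = K_eq · A · (Δh/L) = 0.01590 × 1380 × (6.84/16.49) = 9.103 m³/day.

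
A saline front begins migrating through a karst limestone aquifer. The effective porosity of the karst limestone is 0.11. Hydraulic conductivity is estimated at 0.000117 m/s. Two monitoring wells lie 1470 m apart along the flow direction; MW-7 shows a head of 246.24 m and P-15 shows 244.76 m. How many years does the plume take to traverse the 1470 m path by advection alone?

43.5

Convert K: 0.000117 m/s × 86400 = 10.11 m/day.
Hydraulic gradient i = (246.24 − 244.76) / 1470 = 1.48 / 1470 = 0.001007.
Darcy flux q = K · i = 10.11 × 0.001007 = 0.01018 m/day.
Seepage velocity v = q / n_e = 0.01018 / 0.11 = 0.09252 m/day.
Travel time t = L / v = 1470 / 0.09252 = 15888 days = 43.50 years.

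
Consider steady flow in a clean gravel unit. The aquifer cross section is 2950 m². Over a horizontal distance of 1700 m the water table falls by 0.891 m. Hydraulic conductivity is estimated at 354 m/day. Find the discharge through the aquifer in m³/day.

547

Hydraulic gradient i = Δh / L = 0.891 / 1700 = 0.0005241.
Darcy's law: Q = K · A · i = 354.0 × 2950 × 0.0005241 = 547.3 m³/day.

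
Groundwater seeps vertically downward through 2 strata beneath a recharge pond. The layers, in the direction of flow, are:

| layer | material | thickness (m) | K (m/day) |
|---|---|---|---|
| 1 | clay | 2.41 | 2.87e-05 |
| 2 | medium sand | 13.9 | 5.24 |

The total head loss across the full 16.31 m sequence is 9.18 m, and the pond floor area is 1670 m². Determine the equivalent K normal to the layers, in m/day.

0.000194

Flow is perpendicular to layering, so the layers act in series and the equivalent K is the thickness-weighted harmonic mean.
Total thickness L = 2.41 + 13.9 = 16.31 m.
Σ(b_i/K_i) = 2.41/2.87e-05 + 13.9/5.24 = 83975 d.
K_eq = L / Σ(b_i/K_i) = 16.31 / 83975 = 0.0001942 m/day.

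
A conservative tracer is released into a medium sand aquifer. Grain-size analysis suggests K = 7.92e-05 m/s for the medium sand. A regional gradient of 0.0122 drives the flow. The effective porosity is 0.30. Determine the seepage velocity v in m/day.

Convert K: 7.92e-05 m/s × 86400 = 6.843 m/day.
Hydraulic gradient i = 0.0122.
Darcy flux q = K · i = 6.843 × 0.01220 = 0.08348 m/day.
Seepage velocity v = q / n_e = 0.08348 / 0.30 = 0.2783 m/day.

0.278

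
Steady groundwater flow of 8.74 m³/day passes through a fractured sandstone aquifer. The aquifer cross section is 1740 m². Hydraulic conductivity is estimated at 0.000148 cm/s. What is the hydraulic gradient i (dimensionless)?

Convert K: 0.000148 cm/s × 864 = 0.1279 m/day.
From Q = K·A·i, i = Q / (K·A) = 8.74 / (0.1279 × 1740) = 0.03928.

0.0393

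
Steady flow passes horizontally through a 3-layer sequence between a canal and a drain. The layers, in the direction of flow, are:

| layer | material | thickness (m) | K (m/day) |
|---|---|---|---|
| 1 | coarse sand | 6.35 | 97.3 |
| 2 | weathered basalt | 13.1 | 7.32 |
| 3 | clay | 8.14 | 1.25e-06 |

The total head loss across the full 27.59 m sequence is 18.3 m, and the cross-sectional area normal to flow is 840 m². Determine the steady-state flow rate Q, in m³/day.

Flow is perpendicular to layering, so the layers act in series and the equivalent K is the thickness-weighted harmonic mean.
Total thickness L = 6.35 + 13.1 + 8.14 = 27.59 m.
Σ(b_i/K_i) = 6.35/97.3 + 13.1/7.32 + 8.14/1.25e-06 = 6.512e+06 d.
K_eq = L / Σ(b_i/K_i) = 27.59 / 6.512e+06 = 4.237e-06 m/day.
Q = K_eq · A · (Δh/L) = 4.237e-06 × 840 × (18.3/27.59) = 0.002361 m³/day.

0.00236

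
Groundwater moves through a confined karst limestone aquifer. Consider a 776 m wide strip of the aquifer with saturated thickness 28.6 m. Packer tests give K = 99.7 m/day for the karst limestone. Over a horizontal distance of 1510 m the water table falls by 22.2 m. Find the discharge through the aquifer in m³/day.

Cross-sectional area A = 776 × 28.6 = 22194 m².
Hydraulic gradient i = Δh / L = 22.2 / 1510 = 0.01470.
Darcy's law: Q = K · A · i = 99.70 × 22194 × 0.01470 = 32531 m³/day.

32500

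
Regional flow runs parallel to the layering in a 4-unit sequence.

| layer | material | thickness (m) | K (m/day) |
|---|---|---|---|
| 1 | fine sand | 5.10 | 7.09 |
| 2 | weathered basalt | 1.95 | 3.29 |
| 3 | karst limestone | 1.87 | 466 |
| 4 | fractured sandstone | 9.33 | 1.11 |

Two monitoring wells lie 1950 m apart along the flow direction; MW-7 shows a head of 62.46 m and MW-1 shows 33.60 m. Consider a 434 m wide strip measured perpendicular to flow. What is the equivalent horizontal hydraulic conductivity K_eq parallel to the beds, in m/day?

Flow is parallel to layering, so each bed carries its own Darcy discharge and the transmissivities add.
Σ(K_i·b_i) = 7.09×5.10 + 3.29×1.95 + 466×1.87 + 1.11×9.33 = 924.4 m²/day.
Total thickness b = 18.25 m, so K_eq = Σ(K_i·b_i)/b = 50.65 m/day.

50.6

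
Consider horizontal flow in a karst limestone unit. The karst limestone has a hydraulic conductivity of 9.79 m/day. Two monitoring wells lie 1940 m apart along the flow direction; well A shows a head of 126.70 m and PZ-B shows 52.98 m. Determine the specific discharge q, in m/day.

Hydraulic gradient i = (126.70 − 52.98) / 1940 = 73.72 / 1940 = 0.03800.
Specific discharge q = K · i = 9.790 × 0.03800 = 0.3720 m/day.

0.372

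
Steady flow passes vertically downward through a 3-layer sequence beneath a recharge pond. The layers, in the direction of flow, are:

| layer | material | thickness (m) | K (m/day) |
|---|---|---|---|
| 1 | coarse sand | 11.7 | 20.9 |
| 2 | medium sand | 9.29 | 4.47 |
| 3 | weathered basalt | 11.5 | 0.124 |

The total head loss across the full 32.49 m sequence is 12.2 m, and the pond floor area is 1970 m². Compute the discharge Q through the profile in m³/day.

Flow is perpendicular to layering, so the layers act in series and the equivalent K is the thickness-weighted harmonic mean.
Total thickness L = 11.7 + 9.29 + 11.5 = 32.49 m.
Σ(b_i/K_i) = 11.7/20.9 + 9.29/4.47 + 11.5/0.124 = 95.38 d.
K_eq = L / Σ(b_i/K_i) = 32.49 / 95.38 = 0.3406 m/day.
Q = K_eq · A · (Δh/L) = 0.3406 × 1970 × (12.2/32.49) = 252.0 m³/day.

252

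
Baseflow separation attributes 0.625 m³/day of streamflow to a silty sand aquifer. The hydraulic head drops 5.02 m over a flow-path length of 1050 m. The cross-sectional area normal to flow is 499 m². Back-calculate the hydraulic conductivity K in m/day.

0.262

Hydraulic gradient i = Δh / L = 5.02 / 1050 = 0.004781.
From Q = K·A·i, K = Q / (A·i) = 0.625 / (499.0 × 0.004781) = 0.2620 m/day.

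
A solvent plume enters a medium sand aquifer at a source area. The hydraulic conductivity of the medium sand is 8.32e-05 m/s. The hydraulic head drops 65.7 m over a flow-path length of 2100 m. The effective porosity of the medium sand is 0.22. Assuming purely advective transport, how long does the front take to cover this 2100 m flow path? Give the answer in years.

5.62

Convert K: 8.32e-05 m/s × 86400 = 7.188 m/day.
Hydraulic gradient i = Δh / L = 65.7 / 2100 = 0.03129.
Darcy flux q = K · i = 7.188 × 0.03129 = 0.2249 m/day.
Seepage velocity v = q / n_e = 0.2249 / 0.22 = 1.022 m/day.
Travel time t = L / v = 2100 / 1.022 = 2054 days = 5.624 years.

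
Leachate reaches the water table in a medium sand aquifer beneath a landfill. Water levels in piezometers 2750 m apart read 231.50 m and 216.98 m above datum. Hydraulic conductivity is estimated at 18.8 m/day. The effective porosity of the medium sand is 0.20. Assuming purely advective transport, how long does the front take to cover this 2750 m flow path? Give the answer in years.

Hydraulic gradient i = (231.50 − 216.98) / 2750 = 14.52 / 2750 = 0.005280.
Darcy flux q = K · i = 18.80 × 0.005280 = 0.09926 m/day.
Seepage velocity v = q / n_e = 0.09926 / 0.20 = 0.4963 m/day.
Travel time t = L / v = 2750 / 0.4963 = 5541 days = 15.17 years.

15.2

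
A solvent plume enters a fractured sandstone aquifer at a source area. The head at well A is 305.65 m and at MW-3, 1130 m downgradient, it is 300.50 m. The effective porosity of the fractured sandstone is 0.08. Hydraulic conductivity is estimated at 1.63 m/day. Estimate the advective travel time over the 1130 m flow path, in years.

Hydraulic gradient i = (305.65 − 300.50) / 1130 = 5.15 / 1130 = 0.004558.
Darcy flux q = K · i = 1.630 × 0.004558 = 0.007429 m/day.
Seepage velocity v = q / n_e = 0.007429 / 0.08 = 0.09286 m/day.
Travel time t = L / v = 1130 / 0.09286 = 12169 days = 33.32 years.

33.3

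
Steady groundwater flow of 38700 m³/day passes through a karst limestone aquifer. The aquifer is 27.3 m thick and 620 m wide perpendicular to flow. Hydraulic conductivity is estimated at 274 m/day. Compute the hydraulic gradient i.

0.00834

Cross-sectional area A = 620 × 27.3 = 16926 m².
From Q = K·A·i, i = Q / (K·A) = 38700 / (274.0 × 16926) = 0.008345.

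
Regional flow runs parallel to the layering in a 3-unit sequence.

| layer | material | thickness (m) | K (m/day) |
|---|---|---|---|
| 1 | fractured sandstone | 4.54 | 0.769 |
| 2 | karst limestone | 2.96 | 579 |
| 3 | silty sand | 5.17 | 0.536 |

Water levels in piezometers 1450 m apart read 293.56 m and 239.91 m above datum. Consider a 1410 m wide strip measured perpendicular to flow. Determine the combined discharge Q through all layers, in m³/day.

89700

Flow is parallel to layering, so each bed carries its own Darcy discharge and the transmissivities add.
Σ(K_i·b_i) = 0.769×4.54 + 579×2.96 + 0.536×5.17 = 1720 m²/day.
Hydraulic gradient i = (293.56 − 239.91) / 1450 = 53.65 / 1450 = 0.03700.
Q = Σ(K_i·b_i) · W · i = 1720 × 1410 × 0.03700 = 89738 m³/day.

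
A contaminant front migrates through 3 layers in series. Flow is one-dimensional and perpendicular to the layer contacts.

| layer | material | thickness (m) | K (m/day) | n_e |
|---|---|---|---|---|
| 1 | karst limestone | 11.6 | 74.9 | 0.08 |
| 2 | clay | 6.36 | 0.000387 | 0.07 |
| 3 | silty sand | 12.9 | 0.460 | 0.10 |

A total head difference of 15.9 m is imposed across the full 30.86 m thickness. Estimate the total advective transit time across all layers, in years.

With flow normal to the layers, continuity requires the same specific discharge q through every layer.
Σ(b_i/K_i) = 11.6/74.9 + 6.36/0.000387 + 12.9/0.460 = 16462 d.
q = Δh / Σ(b_i/K_i) = 15.9 / 16462 = 0.0009658 m/day.
In each layer the seepage velocity is v_i = q/n_i, so the layer transit time is t_i = b_i·n_i / q:
  layer 1 (karst limestone): t_1 = 11.6 × 0.08 / 0.0009658 = 960.8 d
  layer 2 (clay): t_2 = 6.36 × 0.07 / 0.0009658 = 460.9 d
  layer 3 (silty sand): t_3 = 12.9 × 0.10 / 0.0009658 = 1336 d
Total t = Σ t_i = 2757 days = 7.549 years.

7.55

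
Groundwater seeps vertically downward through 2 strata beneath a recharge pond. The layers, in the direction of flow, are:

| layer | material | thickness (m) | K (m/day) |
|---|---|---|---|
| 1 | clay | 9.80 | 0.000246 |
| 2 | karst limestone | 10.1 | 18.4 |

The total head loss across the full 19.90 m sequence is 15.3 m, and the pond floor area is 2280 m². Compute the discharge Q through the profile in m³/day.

0.876

Flow is perpendicular to layering, so the layers act in series and the equivalent K is the thickness-weighted harmonic mean.
Total thickness L = 9.80 + 10.1 = 19.90 m.
Σ(b_i/K_i) = 9.80/0.000246 + 10.1/18.4 = 39838 d.
K_eq = L / Σ(b_i/K_i) = 19.90 / 39838 = 0.0004995 m/day.
Q = K_eq · A · (Δh/L) = 0.0004995 × 2280 × (15.3/19.90) = 0.8756 m³/day.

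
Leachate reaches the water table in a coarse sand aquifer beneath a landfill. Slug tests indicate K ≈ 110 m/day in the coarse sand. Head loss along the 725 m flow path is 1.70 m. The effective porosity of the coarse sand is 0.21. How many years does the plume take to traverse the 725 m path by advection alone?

Hydraulic gradient i = Δh / L = 1.70 / 725 = 0.002345.
Darcy flux q = K · i = 110.0 × 0.002345 = 0.2579 m/day.
Seepage velocity v = q / n_e = 0.2579 / 0.21 = 1.228 m/day.
Travel time t = L / v = 725 / 1.228 = 590.3 days = 1.616 years.

1.62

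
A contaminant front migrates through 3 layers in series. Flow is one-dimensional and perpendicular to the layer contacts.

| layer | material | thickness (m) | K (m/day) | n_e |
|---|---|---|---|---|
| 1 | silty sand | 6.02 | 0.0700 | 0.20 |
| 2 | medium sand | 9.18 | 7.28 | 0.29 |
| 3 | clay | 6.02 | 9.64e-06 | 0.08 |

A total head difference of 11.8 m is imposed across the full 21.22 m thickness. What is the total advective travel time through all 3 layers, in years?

With flow normal to the layers, continuity requires the same specific discharge q through every layer.
Σ(b_i/K_i) = 6.02/0.0700 + 9.18/7.28 + 6.02/9.64e-06 = 6.246e+05 d.
q = Δh / Σ(b_i/K_i) = 11.8 / 6.246e+05 = 1.889e-05 m/day.
In each layer the seepage velocity is v_i = q/n_i, so the layer transit time is t_i = b_i·n_i / q:
  layer 1 (silty sand): t_1 = 6.02 × 0.20 / 1.889e-05 = 63727 d
  layer 2 (medium sand): t_2 = 9.18 × 0.29 / 1.889e-05 = 1.409e+05 d
  layer 3 (clay): t_3 = 6.02 × 0.08 / 1.889e-05 = 25491 d
Total t = Σ t_i = 2.301e+05 days = 630.1 years.

630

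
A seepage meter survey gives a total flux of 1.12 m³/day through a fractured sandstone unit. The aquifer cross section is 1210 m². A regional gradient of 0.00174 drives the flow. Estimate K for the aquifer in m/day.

Hydraulic gradient i = 0.00174.
From Q = K·A·i, K = Q / (A·i) = 1.12 / (1210 × 0.001740) = 0.5320 m/day.

0.532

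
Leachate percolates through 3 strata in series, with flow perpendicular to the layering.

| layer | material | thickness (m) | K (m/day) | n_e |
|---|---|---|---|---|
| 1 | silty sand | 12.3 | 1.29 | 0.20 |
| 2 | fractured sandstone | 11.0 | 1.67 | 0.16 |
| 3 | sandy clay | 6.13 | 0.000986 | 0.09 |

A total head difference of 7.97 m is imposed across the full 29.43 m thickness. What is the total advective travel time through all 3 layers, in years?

With flow normal to the layers, continuity requires the same specific discharge q through every layer.
Σ(b_i/K_i) = 12.3/1.29 + 11.0/1.67 + 6.13/0.000986 = 6233 d.
q = Δh / Σ(b_i/K_i) = 7.97 / 6233 = 0.001279 m/day.
In each layer the seepage velocity is v_i = q/n_i, so the layer transit time is t_i = b_i·n_i / q:
  layer 1 (silty sand): t_1 = 12.3 × 0.20 / 0.001279 = 1924 d
  layer 2 (fractured sandstone): t_2 = 11.0 × 0.16 / 0.001279 = 1376 d
  layer 3 (sandy clay): t_3 = 6.13 × 0.09 / 0.001279 = 431.5 d
Total t = Σ t_i = 3732 days = 10.22 years.

10.2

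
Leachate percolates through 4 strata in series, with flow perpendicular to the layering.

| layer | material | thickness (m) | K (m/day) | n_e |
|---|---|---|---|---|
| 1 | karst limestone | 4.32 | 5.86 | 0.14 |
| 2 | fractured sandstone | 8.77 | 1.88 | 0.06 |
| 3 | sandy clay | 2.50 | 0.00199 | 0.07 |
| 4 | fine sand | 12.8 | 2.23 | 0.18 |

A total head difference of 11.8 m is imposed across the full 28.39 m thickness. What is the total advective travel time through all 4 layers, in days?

With flow normal to the layers, continuity requires the same specific discharge q through every layer.
Σ(b_i/K_i) = 4.32/5.86 + 8.77/1.88 + 2.50/0.00199 + 12.8/2.23 = 1267 d.
q = Δh / Σ(b_i/K_i) = 11.8 / 1267 = 0.009310 m/day.
In each layer the seepage velocity is v_i = q/n_i, so the layer transit time is t_i = b_i·n_i / q:
  layer 1 (karst limestone): t_1 = 4.32 × 0.14 / 0.009310 = 64.96 d
  layer 2 (fractured sandstone): t_2 = 8.77 × 0.06 / 0.009310 = 56.52 d
  layer 3 (sandy clay): t_3 = 2.50 × 0.07 / 0.009310 = 18.80 d
  layer 4 (fine sand): t_4 = 12.8 × 0.18 / 0.009310 = 247.5 d
Total t = Σ t_i = 387.7 days.

388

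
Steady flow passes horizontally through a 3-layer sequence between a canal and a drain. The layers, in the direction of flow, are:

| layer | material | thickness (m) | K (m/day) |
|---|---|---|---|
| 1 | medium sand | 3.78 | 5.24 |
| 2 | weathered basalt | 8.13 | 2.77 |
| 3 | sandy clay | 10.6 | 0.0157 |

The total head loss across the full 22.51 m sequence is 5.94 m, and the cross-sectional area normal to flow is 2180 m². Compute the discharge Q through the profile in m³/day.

Flow is perpendicular to layering, so the layers act in series and the equivalent K is the thickness-weighted harmonic mean.
Total thickness L = 3.78 + 8.13 + 10.6 = 22.51 m.
Σ(b_i/K_i) = 3.78/5.24 + 8.13/2.77 + 10.6/0.0157 = 678.8 d.
K_eq = L / Σ(b_i/K_i) = 22.51 / 678.8 = 0.03316 m/day.
Q = K_eq · A · (Δh/L) = 0.03316 × 2180 × (5.94/22.51) = 19.08 m³/day.

19.1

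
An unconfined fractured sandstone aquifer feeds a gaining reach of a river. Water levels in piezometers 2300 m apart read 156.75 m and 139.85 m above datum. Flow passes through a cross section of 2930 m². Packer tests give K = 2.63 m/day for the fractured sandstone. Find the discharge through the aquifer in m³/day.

Hydraulic gradient i = (156.75 − 139.85) / 2300 = 16.9 / 2300 = 0.007348.
Darcy's law: Q = K · A · i = 2.630 × 2930 × 0.007348 = 56.62 m³/day.

56.6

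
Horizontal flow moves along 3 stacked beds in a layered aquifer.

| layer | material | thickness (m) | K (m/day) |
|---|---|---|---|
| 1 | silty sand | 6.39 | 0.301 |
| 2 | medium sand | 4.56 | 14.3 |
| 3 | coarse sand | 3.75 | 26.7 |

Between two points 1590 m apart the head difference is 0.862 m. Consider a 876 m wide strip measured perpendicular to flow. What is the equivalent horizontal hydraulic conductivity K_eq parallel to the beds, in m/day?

Flow is parallel to layering, so each bed carries its own Darcy discharge and the transmissivities add.
Σ(K_i·b_i) = 0.301×6.39 + 14.3×4.56 + 26.7×3.75 = 167.3 m²/day.
Total thickness b = 14.70 m, so K_eq = Σ(K_i·b_i)/b = 11.38 m/day.

11.4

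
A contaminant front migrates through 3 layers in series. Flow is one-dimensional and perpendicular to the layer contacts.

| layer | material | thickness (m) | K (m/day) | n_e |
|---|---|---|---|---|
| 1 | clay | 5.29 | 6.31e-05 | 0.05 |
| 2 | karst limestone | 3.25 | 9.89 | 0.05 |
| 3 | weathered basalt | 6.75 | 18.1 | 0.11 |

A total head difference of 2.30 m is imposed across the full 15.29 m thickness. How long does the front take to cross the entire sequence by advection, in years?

With flow normal to the layers, continuity requires the same specific discharge q through every layer.
Σ(b_i/K_i) = 5.29/6.31e-05 + 3.25/9.89 + 6.75/18.1 = 83836 d.
q = Δh / Σ(b_i/K_i) = 2.30 / 83836 = 2.743e-05 m/day.
In each layer the seepage velocity is v_i = q/n_i, so the layer transit time is t_i = b_i·n_i / q:
  layer 1 (clay): t_1 = 5.29 × 0.05 / 2.743e-05 = 9641 d
  layer 2 (karst limestone): t_2 = 3.25 × 0.05 / 2.743e-05 = 5923 d
  layer 3 (weathered basalt): t_3 = 6.75 × 0.11 / 2.743e-05 = 27064 d
Total t = Σ t_i = 42629 days = 116.7 years.

117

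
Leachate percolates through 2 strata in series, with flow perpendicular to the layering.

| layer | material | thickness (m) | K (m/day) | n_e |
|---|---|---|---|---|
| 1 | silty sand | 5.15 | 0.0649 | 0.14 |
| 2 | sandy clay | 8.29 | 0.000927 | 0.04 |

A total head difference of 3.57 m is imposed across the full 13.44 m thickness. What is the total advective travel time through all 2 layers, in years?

With flow normal to the layers, continuity requires the same specific discharge q through every layer.
Σ(b_i/K_i) = 5.15/0.0649 + 8.29/0.000927 = 9022 d.
q = Δh / Σ(b_i/K_i) = 3.57 / 9022 = 0.0003957 m/day.
In each layer the seepage velocity is v_i = q/n_i, so the layer transit time is t_i = b_i·n_i / q:
  layer 1 (silty sand): t_1 = 5.15 × 0.14 / 0.0003957 = 1822 d
  layer 2 (sandy clay): t_2 = 8.29 × 0.04 / 0.0003957 = 838.0 d
Total t = Σ t_i = 2660 days = 7.283 years.

7.28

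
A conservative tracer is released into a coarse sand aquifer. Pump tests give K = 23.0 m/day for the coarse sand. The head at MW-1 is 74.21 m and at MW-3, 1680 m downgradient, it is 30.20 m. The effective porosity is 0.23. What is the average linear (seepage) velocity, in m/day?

2.62

Hydraulic gradient i = (74.21 − 30.20) / 1680 = 44.01 / 1680 = 0.02620.
Darcy flux q = K · i = 23.00 × 0.02620 = 0.6025 m/day.
Seepage velocity v = q / n_e = 0.6025 / 0.23 = 2.620 m/day.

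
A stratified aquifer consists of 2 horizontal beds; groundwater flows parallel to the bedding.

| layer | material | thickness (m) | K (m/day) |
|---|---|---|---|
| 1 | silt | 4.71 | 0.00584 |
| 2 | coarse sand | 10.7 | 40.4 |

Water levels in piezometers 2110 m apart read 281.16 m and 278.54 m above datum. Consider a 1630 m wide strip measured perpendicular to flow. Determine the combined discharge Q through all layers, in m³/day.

Flow is parallel to layering, so each bed carries its own Darcy discharge and the transmissivities add.
Σ(K_i·b_i) = 0.00584×4.71 + 40.4×10.7 = 432.3 m²/day.
Hydraulic gradient i = (281.16 − 278.54) / 2110 = 2.62 / 2110 = 0.001242.
Q = Σ(K_i·b_i) · W · i = 432.3 × 1630 × 0.001242 = 875.0 m³/day.

875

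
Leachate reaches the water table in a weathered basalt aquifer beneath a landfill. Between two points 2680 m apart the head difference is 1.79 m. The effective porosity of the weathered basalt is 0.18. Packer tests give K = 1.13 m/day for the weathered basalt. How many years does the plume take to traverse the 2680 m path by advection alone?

1750

Hydraulic gradient i = Δh / L = 1.79 / 2680 = 0.0006679.
Darcy flux q = K · i = 1.130 × 0.0006679 = 0.0007547 m/day.
Seepage velocity v = q / n_e = 0.0007547 / 0.18 = 0.004193 m/day.
Travel time t = L / v = 2680 / 0.004193 = 6.392e+05 days = 1750 years.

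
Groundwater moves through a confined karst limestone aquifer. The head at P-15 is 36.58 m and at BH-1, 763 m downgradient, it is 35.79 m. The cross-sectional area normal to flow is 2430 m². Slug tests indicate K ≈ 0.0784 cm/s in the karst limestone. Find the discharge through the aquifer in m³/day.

Convert K: 0.0784 cm/s × 864 = 67.74 m/day.
Hydraulic gradient i = (36.58 − 35.79) / 763 = 0.79 / 763 = 0.001035.
Darcy's law: Q = K · A · i = 67.74 × 2430 × 0.001035 = 170.4 m³/day.

170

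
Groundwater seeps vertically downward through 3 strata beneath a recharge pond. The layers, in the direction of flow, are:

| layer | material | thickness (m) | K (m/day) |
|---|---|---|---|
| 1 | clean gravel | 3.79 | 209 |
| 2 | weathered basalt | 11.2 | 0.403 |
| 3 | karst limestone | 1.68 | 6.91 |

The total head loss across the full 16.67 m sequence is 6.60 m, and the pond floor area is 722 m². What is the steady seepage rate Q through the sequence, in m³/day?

Flow is perpendicular to layering, so the layers act in series and the equivalent K is the thickness-weighted harmonic mean.
Total thickness L = 3.79 + 11.2 + 1.68 = 16.67 m.
Σ(b_i/K_i) = 3.79/209 + 11.2/0.403 + 1.68/6.91 = 28.05 d.
K_eq = L / Σ(b_i/K_i) = 16.67 / 28.05 = 0.5942 m/day.
Q = K_eq · A · (Δh/L) = 0.5942 × 722 × (6.60/16.67) = 169.9 m³/day.

170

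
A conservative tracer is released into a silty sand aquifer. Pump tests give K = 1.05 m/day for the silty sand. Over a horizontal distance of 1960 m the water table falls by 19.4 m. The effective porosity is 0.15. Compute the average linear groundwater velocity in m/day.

Hydraulic gradient i = Δh / L = 19.4 / 1960 = 0.009898.
Darcy flux q = K · i = 1.050 × 0.009898 = 0.01039 m/day.
Seepage velocity v = q / n_e = 0.01039 / 0.15 = 0.06929 m/day.

0.0693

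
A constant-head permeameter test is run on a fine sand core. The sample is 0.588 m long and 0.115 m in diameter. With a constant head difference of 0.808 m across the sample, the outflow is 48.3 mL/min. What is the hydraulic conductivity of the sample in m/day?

Cross-sectional area A = π·(d/2)² = π × (0.115/2)² = 0.01039 m².
Convert discharge: 48.3 mL/min = 8.050e-07 m³/s.
Darcy's law rearranged: K = Q·L / (A·Δh) = 8.050e-07 × 0.588 / (0.01039 × 0.808) = 5.640e-05 m/s = 4.873 m/day.

4.87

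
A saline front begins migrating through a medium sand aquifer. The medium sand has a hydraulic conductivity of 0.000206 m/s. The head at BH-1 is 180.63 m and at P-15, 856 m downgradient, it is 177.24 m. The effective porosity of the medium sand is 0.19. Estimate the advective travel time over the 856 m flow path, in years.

Convert K: 0.000206 m/s × 86400 = 17.80 m/day.
Hydraulic gradient i = (180.63 − 177.24) / 856 = 3.39 / 856 = 0.003960.
Darcy flux q = K · i = 17.80 × 0.003960 = 0.07049 m/day.
Seepage velocity v = q / n_e = 0.07049 / 0.19 = 0.3710 m/day.
Travel time t = L / v = 856 / 0.3710 = 2307 days = 6.317 years.

6.32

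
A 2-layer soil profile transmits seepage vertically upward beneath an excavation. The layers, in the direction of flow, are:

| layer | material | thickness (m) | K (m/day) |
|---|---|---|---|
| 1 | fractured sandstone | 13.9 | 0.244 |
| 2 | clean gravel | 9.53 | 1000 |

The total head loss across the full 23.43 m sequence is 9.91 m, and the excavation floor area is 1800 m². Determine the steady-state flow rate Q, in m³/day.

Flow is perpendicular to layering, so the layers act in series and the equivalent K is the thickness-weighted harmonic mean.
Total thickness L = 13.9 + 9.53 = 23.43 m.
Σ(b_i/K_i) = 13.9/0.244 + 9.53/1000 = 56.98 d.
K_eq = L / Σ(b_i/K_i) = 23.43 / 56.98 = 0.4112 m/day.
Q = K_eq · A · (Δh/L) = 0.4112 × 1800 × (9.91/23.43) = 313.1 m³/day.

313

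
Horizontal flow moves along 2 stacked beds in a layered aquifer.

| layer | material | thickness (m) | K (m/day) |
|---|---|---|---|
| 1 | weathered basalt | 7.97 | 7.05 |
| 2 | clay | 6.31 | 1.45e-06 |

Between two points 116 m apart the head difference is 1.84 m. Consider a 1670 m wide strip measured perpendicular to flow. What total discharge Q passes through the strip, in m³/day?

1490

Flow is parallel to layering, so each bed carries its own Darcy discharge and the transmissivities add.
Σ(K_i·b_i) = 7.05×7.97 + 1.45e-06×6.31 = 56.19 m²/day.
Hydraulic gradient i = Δh / L = 1.84 / 116 = 0.01586.
Q = Σ(K_i·b_i) · W · i = 56.19 × 1670 × 0.01586 = 1488 m³/day.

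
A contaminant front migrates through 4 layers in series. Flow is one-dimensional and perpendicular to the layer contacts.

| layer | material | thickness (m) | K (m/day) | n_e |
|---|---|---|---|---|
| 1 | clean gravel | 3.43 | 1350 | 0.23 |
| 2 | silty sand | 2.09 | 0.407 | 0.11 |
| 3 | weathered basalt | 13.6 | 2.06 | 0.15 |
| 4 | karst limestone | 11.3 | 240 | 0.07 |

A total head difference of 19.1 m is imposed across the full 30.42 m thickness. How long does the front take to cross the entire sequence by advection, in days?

2.38

With flow normal to the layers, continuity requires the same specific discharge q through every layer.
Σ(b_i/K_i) = 3.43/1350 + 2.09/0.407 + 13.6/2.06 + 11.3/240 = 11.79 d.
q = Δh / Σ(b_i/K_i) = 19.1 / 11.79 = 1.620 m/day.
In each layer the seepage velocity is v_i = q/n_i, so the layer transit time is t_i = b_i·n_i / q:
  layer 1 (clean gravel): t_1 = 3.43 × 0.23 / 1.620 = 0.4868 d
  layer 2 (silty sand): t_2 = 2.09 × 0.11 / 1.620 = 0.1419 d
  layer 3 (weathered basalt): t_3 = 13.6 × 0.15 / 1.620 = 1.259 d
  layer 4 (karst limestone): t_4 = 11.3 × 0.07 / 1.620 = 0.4881 d
Total t = Σ t_i = 2.376 days.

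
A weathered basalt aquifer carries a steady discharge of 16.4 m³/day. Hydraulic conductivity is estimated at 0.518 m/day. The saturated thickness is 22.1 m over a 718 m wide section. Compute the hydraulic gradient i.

0.00200

Cross-sectional area A = 718 × 22.1 = 15868 m².
From Q = K·A·i, i = Q / (K·A) = 16.4 / (0.5180 × 15868) = 0.001995.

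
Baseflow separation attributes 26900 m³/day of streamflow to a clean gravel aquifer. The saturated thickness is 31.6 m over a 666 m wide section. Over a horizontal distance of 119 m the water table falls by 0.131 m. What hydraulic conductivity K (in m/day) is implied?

Cross-sectional area A = 666 × 31.6 = 21046 m².
Hydraulic gradient i = Δh / L = 0.131 / 119 = 0.001101.
From Q = K·A·i, K = Q / (A·i) = 26900 / (21046 × 0.001101) = 1161 m/day.

1160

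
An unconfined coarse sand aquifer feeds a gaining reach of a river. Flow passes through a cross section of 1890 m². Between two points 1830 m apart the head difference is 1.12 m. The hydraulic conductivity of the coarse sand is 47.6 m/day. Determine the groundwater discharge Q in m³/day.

Hydraulic gradient i = Δh / L = 1.12 / 1830 = 0.0006120.
Darcy's law: Q = K · A · i = 47.60 × 1890 × 0.0006120 = 55.06 m³/day.

55.1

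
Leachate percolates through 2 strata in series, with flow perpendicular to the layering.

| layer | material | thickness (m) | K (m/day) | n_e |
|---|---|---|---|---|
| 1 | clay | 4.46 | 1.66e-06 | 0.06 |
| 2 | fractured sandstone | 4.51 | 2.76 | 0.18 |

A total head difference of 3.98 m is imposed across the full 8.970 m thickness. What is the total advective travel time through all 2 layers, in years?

With flow normal to the layers, continuity requires the same specific discharge q through every layer.
Σ(b_i/K_i) = 4.46/1.66e-06 + 4.51/2.76 = 2.687e+06 d.
q = Δh / Σ(b_i/K_i) = 3.98 / 2.687e+06 = 1.481e-06 m/day.
In each layer the seepage velocity is v_i = q/n_i, so the layer transit time is t_i = b_i·n_i / q:
  layer 1 (clay): t_1 = 4.46 × 0.06 / 1.481e-06 = 1.806e+05 d
  layer 2 (fractured sandstone): t_2 = 4.51 × 0.18 / 1.481e-06 = 5.480e+05 d
Total t = Σ t_i = 7.287e+05 days = 1995 years.

1990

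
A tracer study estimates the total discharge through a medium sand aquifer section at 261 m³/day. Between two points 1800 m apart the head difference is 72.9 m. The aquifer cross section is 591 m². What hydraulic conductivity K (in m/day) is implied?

Hydraulic gradient i = Δh / L = 72.9 / 1800 = 0.04050.
From Q = K·A·i, K = Q / (A·i) = 261 / (591.0 × 0.04050) = 10.90 m/day.

10.9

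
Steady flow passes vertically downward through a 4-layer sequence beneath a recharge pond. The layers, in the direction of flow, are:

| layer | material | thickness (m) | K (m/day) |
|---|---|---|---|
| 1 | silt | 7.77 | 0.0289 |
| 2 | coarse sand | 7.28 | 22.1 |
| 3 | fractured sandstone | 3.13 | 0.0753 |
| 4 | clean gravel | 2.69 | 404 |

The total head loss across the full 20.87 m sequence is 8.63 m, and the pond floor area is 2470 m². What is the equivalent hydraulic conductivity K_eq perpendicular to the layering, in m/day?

Flow is perpendicular to layering, so the layers act in series and the equivalent K is the thickness-weighted harmonic mean.
Total thickness L = 7.77 + 7.28 + 3.13 + 2.69 = 20.87 m.
Σ(b_i/K_i) = 7.77/0.0289 + 7.28/22.1 + 3.13/0.0753 + 2.69/404 = 310.8 d.
K_eq = L / Σ(b_i/K_i) = 20.87 / 310.8 = 0.06716 m/day.

0.0672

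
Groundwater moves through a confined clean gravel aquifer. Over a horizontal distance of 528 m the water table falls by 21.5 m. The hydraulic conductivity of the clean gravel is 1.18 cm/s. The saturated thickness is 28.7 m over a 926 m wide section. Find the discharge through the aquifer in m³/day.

1.10e+06

Convert K: 1.18 cm/s × 864 = 1020 m/day.
Cross-sectional area A = 926 × 28.7 = 26576 m².
Hydraulic gradient i = Δh / L = 21.5 / 528 = 0.04072.
Darcy's law: Q = K · A · i = 1020 × 26576 × 0.04072 = 1.103e+06 m³/day.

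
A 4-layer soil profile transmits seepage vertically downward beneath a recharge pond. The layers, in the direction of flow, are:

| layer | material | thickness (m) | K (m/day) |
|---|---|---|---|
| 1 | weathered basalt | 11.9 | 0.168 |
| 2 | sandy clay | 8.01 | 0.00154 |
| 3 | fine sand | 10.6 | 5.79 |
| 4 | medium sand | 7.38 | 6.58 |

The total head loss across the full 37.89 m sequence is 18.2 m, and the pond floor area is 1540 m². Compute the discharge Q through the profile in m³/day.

5.31

Flow is perpendicular to layering, so the layers act in series and the equivalent K is the thickness-weighted harmonic mean.
Total thickness L = 11.9 + 8.01 + 10.6 + 7.38 = 37.89 m.
Σ(b_i/K_i) = 11.9/0.168 + 8.01/0.00154 + 10.6/5.79 + 7.38/6.58 = 5275 d.
K_eq = L / Σ(b_i/K_i) = 37.89 / 5275 = 0.007183 m/day.
Q = K_eq · A · (Δh/L) = 0.007183 × 1540 × (18.2/37.89) = 5.313 m³/day.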